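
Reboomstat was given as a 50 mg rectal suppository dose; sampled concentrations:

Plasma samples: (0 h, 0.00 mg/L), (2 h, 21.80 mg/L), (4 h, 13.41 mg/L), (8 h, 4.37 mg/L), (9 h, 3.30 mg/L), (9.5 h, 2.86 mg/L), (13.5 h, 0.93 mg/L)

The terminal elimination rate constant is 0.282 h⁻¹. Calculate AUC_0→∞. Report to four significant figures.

AUC = 108.8 mg/L·h

Trapezoidal AUC_0→13.5:
  [0→2]: (0.00+21.80)/2 × 2 = 21.8
  [2→4]: (21.80+13.41)/2 × 2 = 35.21
  [4→8]: (13.41+4.37)/2 × 4 = 35.56
  [8→9]: (4.37+3.30)/2 × 1 = 3.835
  [9→9.5]: (3.30+2.86)/2 × 0.5 = 1.54
  [9.5→13.5]: (2.86+0.93)/2 × 4 = 7.58
  Sum = 105.525 mg/L·h
Extrapolated tail: C_last / k_e = 0.93 / 0.282 = 3.298
AUC_0→∞ = 105.525 + 3.298 = 108.823 mg/L·h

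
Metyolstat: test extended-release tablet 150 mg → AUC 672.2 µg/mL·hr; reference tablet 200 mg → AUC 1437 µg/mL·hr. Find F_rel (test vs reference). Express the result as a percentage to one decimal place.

F_rel = 62.4%

F_rel = (AUC_test/D_test) / (AUC_ref/D_ref)
      = (672.2/150) / (1437/200)
      = 4.48133 / 7.185 = 0.6237 = 62.37%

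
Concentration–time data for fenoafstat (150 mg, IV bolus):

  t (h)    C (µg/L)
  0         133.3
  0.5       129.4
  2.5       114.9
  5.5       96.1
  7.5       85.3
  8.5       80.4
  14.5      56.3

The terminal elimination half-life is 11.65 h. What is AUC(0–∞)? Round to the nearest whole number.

Trapezoidal AUC_0→14.5:
  [0→0.5]: (133.3+129.4)/2 × 0.5 = 65.675
  [0.5→2.5]: (129.4+114.9)/2 × 2 = 244.3
  [2.5→5.5]: (114.9+96.1)/2 × 3 = 316.5
  [5.5→7.5]: (96.1+85.3)/2 × 2 = 181.4
  [7.5→8.5]: (85.3+80.4)/2 × 1 = 82.85
  [8.5→14.5]: (80.4+56.3)/2 × 6 = 410.1
  Sum = 1300.825 µg/L·h
k_e = ln2 / t½ = 0.693147 / 11.65 = 0.0595 h^-1
Extrapolated tail: C_last / k_e = 56.3 / 0.0595 = 946.218
AUC_0→∞ = 1300.825 + 946.218 = 2247.043 µg/L·h

AUC = 2247 µg/L·h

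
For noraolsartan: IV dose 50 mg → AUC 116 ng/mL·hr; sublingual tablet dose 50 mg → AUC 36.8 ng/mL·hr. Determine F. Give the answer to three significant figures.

F = (AUC_ev / D_ev) / (AUC_iv / D_iv)
  = (36.8/50) / (116/50)
  = 0.736 / 2.32 = 0.3172

F = 0.317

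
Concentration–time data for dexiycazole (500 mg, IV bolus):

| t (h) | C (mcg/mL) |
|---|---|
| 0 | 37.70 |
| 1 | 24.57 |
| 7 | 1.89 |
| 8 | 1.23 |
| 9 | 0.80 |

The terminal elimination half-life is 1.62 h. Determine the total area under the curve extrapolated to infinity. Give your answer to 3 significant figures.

Trapezoidal AUC_0→9:
  [0→1]: (37.70+24.57)/2 × 1 = 31.135
  [1→7]: (24.57+1.89)/2 × 6 = 79.38
  [7→8]: (1.89+1.23)/2 × 1 = 1.56
  [8→9]: (1.23+0.80)/2 × 1 = 1.015
  Sum = 113.09 mcg/mL·h
k_e = ln2 / t½ = 0.693147 / 1.62 = 0.4279 h^-1
Extrapolated tail: C_last / k_e = 0.80 / 0.4279 = 1.870
AUC_0→∞ = 113.09 + 1.870 = 114.96 mcg/mL·h

AUC = 115 mcg/mL·h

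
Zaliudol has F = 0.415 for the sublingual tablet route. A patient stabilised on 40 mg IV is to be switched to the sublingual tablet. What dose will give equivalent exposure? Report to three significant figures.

For equal systemic exposure: F × D_ev = D_iv
D_ev = D_iv / F = 40 / 0.415 = 96.3855 mg

D_sublingual = 96.4 mg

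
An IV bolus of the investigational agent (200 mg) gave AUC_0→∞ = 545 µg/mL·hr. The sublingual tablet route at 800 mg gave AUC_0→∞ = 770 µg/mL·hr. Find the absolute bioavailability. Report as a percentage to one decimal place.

F = (AUC_ev / D_ev) / (AUC_iv / D_iv)
  = (770/800) / (545/200)
  = 0.9625 / 2.725 = 0.3532
  = 35.32%

F = 35.3%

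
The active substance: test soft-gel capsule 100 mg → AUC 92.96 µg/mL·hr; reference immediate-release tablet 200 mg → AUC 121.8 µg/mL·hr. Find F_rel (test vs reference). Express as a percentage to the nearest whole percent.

F_rel = (AUC_test/D_test) / (AUC_ref/D_ref)
      = (92.96/100) / (121.8/200)
      = 0.9296 / 0.609 = 1.5264 = 152.64%

F_rel = 153%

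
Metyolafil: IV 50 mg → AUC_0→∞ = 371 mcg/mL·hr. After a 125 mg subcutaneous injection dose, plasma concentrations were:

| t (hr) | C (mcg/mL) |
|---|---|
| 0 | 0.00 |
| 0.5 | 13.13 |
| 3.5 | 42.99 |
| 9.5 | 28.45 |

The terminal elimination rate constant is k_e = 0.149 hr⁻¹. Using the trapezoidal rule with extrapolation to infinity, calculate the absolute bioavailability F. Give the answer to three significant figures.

F = 0.531

Trapezoidal AUC_0→9.5 (subcutaneous injection):
  [0→0.5]: (0.00+13.13)/2 × 0.5 = 3.2825
  [0.5→3.5]: (13.13+42.99)/2 × 3 = 84.18
  [3.5→9.5]: (42.99+28.45)/2 × 6 = 214.32
  Sum = 301.7825 mcg/mL·hr
Tail: C_last/k_e = 28.45/0.149 = 190.940
AUC_0→∞ (subcutaneous injection) = 301.7825 + 190.940 = 492.7225 mcg/mL·hr
F = (AUC_ev/D_ev)/(AUC_iv/D_iv) = (492.7225/125)/(371/50) = 3.94178/7.42 = 0.5312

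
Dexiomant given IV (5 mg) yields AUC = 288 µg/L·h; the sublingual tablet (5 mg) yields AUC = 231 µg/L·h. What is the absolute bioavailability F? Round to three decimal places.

F = (AUC_ev / D_ev) / (AUC_iv / D_iv)
  = (231/5) / (288/5)
  = 46.2 / 57.6 = 0.8021

F = 0.802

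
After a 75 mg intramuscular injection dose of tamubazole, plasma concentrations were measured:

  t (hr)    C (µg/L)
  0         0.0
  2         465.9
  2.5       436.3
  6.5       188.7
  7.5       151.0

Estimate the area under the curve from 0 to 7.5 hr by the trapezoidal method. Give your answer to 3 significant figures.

AUC = 2110 µg/L·hr

Trapezoidal AUC_0→7.5:
  [0→2]: (0.0+465.9)/2 × 2 = 465.9
  [2→2.5]: (465.9+436.3)/2 × 0.5 = 225.55
  [2.5→6.5]: (436.3+188.7)/2 × 4 = 1250.0
  [6.5→7.5]: (188.7+151.0)/2 × 1 = 169.85
  Sum = 2111.3 µg/L·hr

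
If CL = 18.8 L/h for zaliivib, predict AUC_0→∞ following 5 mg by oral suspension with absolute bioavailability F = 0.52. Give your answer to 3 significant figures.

AUC_0→∞ = F × Dose / CL
        = 0.52 × 5 / 18.8 = 0.138298 mg/L·h

AUC = 0.138 mg/L·h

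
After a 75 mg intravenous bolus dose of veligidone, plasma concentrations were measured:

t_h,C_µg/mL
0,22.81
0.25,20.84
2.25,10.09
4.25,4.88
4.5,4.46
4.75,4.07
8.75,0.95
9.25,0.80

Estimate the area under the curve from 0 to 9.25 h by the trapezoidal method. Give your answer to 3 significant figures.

AUC = 64.1 µg/mL·h

Trapezoidal AUC_0→9.25:
  [0→0.25]: (22.81+20.84)/2 × 0.25 = 5.45625
  [0.25→2.25]: (20.84+10.09)/2 × 2 = 30.93
  [2.25→4.25]: (10.09+4.88)/2 × 2 = 14.97
  [4.25→4.5]: (4.88+4.46)/2 × 0.25 = 1.1675
  [4.5→4.75]: (4.46+4.07)/2 × 0.25 = 1.06625
  [4.75→8.75]: (4.07+0.95)/2 × 4 = 10.04
  [8.75→9.25]: (0.95+0.80)/2 × 0.5 = 0.4375
  Sum = 64.0675 µg/mL·h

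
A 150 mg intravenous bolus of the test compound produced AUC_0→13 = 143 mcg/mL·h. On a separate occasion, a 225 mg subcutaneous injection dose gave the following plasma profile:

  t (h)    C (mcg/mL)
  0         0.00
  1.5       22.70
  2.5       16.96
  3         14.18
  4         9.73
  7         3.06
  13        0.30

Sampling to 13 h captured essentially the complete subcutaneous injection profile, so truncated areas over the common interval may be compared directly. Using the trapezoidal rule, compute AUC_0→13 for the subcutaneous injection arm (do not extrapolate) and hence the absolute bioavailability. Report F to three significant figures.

F = 0.400

Trapezoidal AUC_0→13 (subcutaneous injection):
  [0→1.5]: (0.00+22.70)/2 × 1.5 = 17.025
  [1.5→2.5]: (22.70+16.96)/2 × 1 = 19.83
  [2.5→3]: (16.96+14.18)/2 × 0.5 = 7.785
  [3→4]: (14.18+9.73)/2 × 1 = 11.955
  [4→7]: (9.73+3.06)/2 × 3 = 19.185
  [7→13]: (3.06+0.30)/2 × 6 = 10.08
  Sum = 85.86 mcg/mL·h
F = (AUC_ev/D_ev)/(AUC_iv/D_iv) = (85.86/225)/(143/150) = 0.3816/0.953333 = 0.4003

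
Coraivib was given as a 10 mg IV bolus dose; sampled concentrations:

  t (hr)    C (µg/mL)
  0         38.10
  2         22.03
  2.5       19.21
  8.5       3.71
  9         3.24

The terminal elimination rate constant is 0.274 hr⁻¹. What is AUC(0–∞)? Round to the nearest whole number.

Trapezoidal AUC_0→9:
  [0→2]: (38.10+22.03)/2 × 2 = 60.13
  [2→2.5]: (22.03+19.21)/2 × 0.5 = 10.31
  [2.5→8.5]: (19.21+3.71)/2 × 6 = 68.76
  [8.5→9]: (3.71+3.24)/2 × 0.5 = 1.7375
  Sum = 140.9375 µg/mL·hr
Extrapolated tail: C_last / k_e = 3.24 / 0.274 = 11.825
AUC_0→∞ = 140.9375 + 11.825 = 152.7625 µg/mL·hr

AUC = 153 µg/mL·hr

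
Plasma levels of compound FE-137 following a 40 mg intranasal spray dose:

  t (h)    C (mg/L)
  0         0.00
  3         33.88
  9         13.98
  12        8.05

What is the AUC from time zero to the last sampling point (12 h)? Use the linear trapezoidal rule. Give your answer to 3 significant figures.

AUC = 227 mg/L·h

Trapezoidal AUC_0→12:
  [0→3]: (0.00+33.88)/2 × 3 = 50.82
  [3→9]: (33.88+13.98)/2 × 6 = 143.58
  [9→12]: (13.98+8.05)/2 × 3 = 33.045
  Sum = 227.445 mg/L·h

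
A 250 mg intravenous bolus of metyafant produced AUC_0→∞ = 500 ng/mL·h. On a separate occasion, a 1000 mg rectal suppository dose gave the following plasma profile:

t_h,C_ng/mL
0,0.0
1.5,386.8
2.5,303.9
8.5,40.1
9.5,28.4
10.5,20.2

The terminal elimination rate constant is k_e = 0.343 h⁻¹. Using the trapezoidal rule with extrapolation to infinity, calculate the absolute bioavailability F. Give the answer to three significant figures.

Trapezoidal AUC_0→10.5 (rectal suppository):
  [0→1.5]: (0.0+386.8)/2 × 1.5 = 290.1
  [1.5→2.5]: (386.8+303.9)/2 × 1 = 345.35
  [2.5→8.5]: (303.9+40.1)/2 × 6 = 1032.0
  [8.5→9.5]: (40.1+28.4)/2 × 1 = 34.25
  [9.5→10.5]: (28.4+20.2)/2 × 1 = 24.3
  Sum = 1726.0 ng/mL·h
Tail: C_last/k_e = 20.2/0.343 = 58.892
AUC_0→∞ (rectal suppository) = 1726.0 + 58.892 = 1784.892 ng/mL·h
F = (AUC_ev/D_ev)/(AUC_iv/D_iv) = (1784.892/1000)/(500/250) = 1.784892/2 = 0.8924

F = 0.892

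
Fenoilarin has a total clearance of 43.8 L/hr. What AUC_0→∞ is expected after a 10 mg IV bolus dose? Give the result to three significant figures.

AUC = 0.228 mg/L·hr

AUC_0→∞ = Dose_iv / CL
        = 10 / 43.8 = 0.228311 mg/L·hr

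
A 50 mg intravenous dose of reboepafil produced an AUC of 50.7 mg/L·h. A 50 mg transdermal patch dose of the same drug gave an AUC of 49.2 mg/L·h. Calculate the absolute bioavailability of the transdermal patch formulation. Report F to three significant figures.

F = (AUC_ev / D_ev) / (AUC_iv / D_iv)
  = (49.2/50) / (50.7/50)
  = 0.984 / 1.014 = 0.9704

F = 0.970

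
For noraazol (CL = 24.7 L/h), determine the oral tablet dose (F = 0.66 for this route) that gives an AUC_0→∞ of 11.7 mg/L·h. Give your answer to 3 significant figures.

Dose = 438 mg

Dose = CL × AUC_0→∞ / F
     = 24.7 × 11.7 / 0.66 = 437.864 mg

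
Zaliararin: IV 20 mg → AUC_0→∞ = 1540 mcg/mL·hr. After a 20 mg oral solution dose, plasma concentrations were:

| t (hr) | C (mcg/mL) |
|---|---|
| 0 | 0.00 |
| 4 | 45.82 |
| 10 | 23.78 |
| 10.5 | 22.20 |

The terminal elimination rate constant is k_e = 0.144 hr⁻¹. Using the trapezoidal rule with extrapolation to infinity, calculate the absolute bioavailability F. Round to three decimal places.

Trapezoidal AUC_0→10.5 (oral solution):
  [0→4]: (0.00+45.82)/2 × 4 = 91.64
  [4→10]: (45.82+23.78)/2 × 6 = 208.8
  [10→10.5]: (23.78+22.20)/2 × 0.5 = 11.495
  Sum = 311.935 mcg/mL·hr
Tail: C_last/k_e = 22.20/0.144 = 154.167
AUC_0→∞ (oral solution) = 311.935 + 154.167 = 466.102 mcg/mL·hr
F = (AUC_ev/D_ev)/(AUC_iv/D_iv) = (466.102/20)/(1540/20) = 23.3051/77 = 0.3027

F = 0.303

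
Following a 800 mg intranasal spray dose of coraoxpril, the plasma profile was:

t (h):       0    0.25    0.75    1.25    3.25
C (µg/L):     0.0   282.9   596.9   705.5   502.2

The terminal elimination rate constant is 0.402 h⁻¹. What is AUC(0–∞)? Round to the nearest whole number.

AUC = 3038 µg/L·h

Trapezoidal AUC_0→3.25:
  [0→0.25]: (0.0+282.9)/2 × 0.25 = 35.3625
  [0.25→0.75]: (282.9+596.9)/2 × 0.5 = 219.95
  [0.75→1.25]: (596.9+705.5)/2 × 0.5 = 325.6
  [1.25→3.25]: (705.5+502.2)/2 × 2 = 1207.7
  Sum = 1788.6125 µg/L·h
Extrapolated tail: C_last / k_e = 502.2 / 0.402 = 1249.254
AUC_0→∞ = 1788.6125 + 1249.254 = 3037.8665 µg/L·h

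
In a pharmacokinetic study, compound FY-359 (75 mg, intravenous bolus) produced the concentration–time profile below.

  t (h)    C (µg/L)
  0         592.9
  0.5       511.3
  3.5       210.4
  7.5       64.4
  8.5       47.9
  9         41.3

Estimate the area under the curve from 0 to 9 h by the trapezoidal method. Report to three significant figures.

Trapezoidal AUC_0→9:
  [0→0.5]: (592.9+511.3)/2 × 0.5 = 276.05
  [0.5→3.5]: (511.3+210.4)/2 × 3 = 1082.55
  [3.5→7.5]: (210.4+64.4)/2 × 4 = 549.6
  [7.5→8.5]: (64.4+47.9)/2 × 1 = 56.15
  [8.5→9]: (47.9+41.3)/2 × 0.5 = 22.3
  Sum = 1986.65 µg/L·h

AUC = 1990 µg/L·h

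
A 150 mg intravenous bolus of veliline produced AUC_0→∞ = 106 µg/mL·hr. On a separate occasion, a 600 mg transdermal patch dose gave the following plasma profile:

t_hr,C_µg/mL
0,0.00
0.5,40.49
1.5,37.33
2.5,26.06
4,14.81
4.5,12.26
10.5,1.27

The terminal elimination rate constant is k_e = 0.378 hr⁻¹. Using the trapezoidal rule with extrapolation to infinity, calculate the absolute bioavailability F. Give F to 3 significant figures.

F = 0.382

Trapezoidal AUC_0→10.5 (transdermal patch):
  [0→0.5]: (0.00+40.49)/2 × 0.5 = 10.1225
  [0.5→1.5]: (40.49+37.33)/2 × 1 = 38.91
  [1.5→2.5]: (37.33+26.06)/2 × 1 = 31.695
  [2.5→4]: (26.06+14.81)/2 × 1.5 = 30.6525
  [4→4.5]: (14.81+12.26)/2 × 0.5 = 6.7675
  [4.5→10.5]: (12.26+1.27)/2 × 6 = 40.59
  Sum = 158.7375 µg/mL·hr
Tail: C_last/k_e = 1.27/0.378 = 3.360
AUC_0→∞ (transdermal patch) = 158.7375 + 3.360 = 162.0975 µg/mL·hr
F = (AUC_ev/D_ev)/(AUC_iv/D_iv) = (162.0975/600)/(106/150) = 0.2701625/0.706667 = 0.3823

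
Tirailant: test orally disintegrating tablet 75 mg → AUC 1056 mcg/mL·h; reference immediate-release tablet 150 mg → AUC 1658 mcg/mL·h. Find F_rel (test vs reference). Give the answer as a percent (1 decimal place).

F_rel = 127.4%

F_rel = (AUC_test/D_test) / (AUC_ref/D_ref)
      = (1056/75) / (1658/150)
      = 14.08 / 11.0533 = 1.2738 = 127.38%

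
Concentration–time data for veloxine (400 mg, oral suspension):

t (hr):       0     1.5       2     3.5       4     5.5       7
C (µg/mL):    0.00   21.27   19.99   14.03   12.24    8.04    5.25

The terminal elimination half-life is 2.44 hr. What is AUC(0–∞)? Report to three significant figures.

AUC = 102 µg/mL·hr

Trapezoidal AUC_0→7:
  [0→1.5]: (0.00+21.27)/2 × 1.5 = 15.9525
  [1.5→2]: (21.27+19.99)/2 × 0.5 = 10.315
  [2→3.5]: (19.99+14.03)/2 × 1.5 = 25.515
  [3.5→4]: (14.03+12.24)/2 × 0.5 = 6.5675
  [4→5.5]: (12.24+8.04)/2 × 1.5 = 15.21
  [5.5→7]: (8.04+5.25)/2 × 1.5 = 9.9675
  Sum = 83.5275 µg/mL·hr
k_e = ln2 / t½ = 0.693147 / 2.44 = 0.2841 hr^-1
Extrapolated tail: C_last / k_e = 5.25 / 0.2841 = 18.479
AUC_0→∞ = 83.5275 + 18.479 = 102.0065 µg/mL·hr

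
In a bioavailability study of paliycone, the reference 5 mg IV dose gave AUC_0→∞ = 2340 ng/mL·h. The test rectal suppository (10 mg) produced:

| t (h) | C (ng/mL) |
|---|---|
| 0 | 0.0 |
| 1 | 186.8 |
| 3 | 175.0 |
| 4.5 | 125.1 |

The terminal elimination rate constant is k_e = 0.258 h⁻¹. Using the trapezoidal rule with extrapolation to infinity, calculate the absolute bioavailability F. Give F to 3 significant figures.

F = 0.249

Trapezoidal AUC_0→4.5 (rectal suppository):
  [0→1]: (0.0+186.8)/2 × 1 = 93.4
  [1→3]: (186.8+175.0)/2 × 2 = 361.8
  [3→4.5]: (175.0+125.1)/2 × 1.5 = 225.075
  Sum = 680.275 ng/mL·h
Tail: C_last/k_e = 125.1/0.258 = 484.884
AUC_0→∞ (rectal suppository) = 680.275 + 484.884 = 1165.159 ng/mL·h
F = (AUC_ev/D_ev)/(AUC_iv/D_iv) = (1165.159/10)/(2340/5) = 116.5159/468 = 0.2490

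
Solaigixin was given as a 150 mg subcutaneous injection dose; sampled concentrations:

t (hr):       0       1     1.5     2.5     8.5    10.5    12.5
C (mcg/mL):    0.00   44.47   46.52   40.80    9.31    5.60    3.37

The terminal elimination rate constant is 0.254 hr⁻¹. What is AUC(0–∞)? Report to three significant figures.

Trapezoidal AUC_0→12.5:
  [0→1]: (0.00+44.47)/2 × 1 = 22.235
  [1→1.5]: (44.47+46.52)/2 × 0.5 = 22.7475
  [1.5→2.5]: (46.52+40.80)/2 × 1 = 43.66
  [2.5→8.5]: (40.80+9.31)/2 × 6 = 150.33
  [8.5→10.5]: (9.31+5.60)/2 × 2 = 14.91
  [10.5→12.5]: (5.60+3.37)/2 × 2 = 8.97
  Sum = 262.8525 mcg/mL·hr
Extrapolated tail: C_last / k_e = 3.37 / 0.254 = 13.268
AUC_0→∞ = 262.8525 + 13.268 = 276.1205 mcg/mL·hr

AUC = 276 mcg/mL·hr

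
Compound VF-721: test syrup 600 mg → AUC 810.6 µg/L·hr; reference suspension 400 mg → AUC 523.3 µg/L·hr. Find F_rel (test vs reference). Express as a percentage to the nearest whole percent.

F_rel = 103%

F_rel = (AUC_test/D_test) / (AUC_ref/D_ref)
      = (810.6/600) / (523.3/400)
      = 1.351 / 1.30825 = 1.0327 = 103.27%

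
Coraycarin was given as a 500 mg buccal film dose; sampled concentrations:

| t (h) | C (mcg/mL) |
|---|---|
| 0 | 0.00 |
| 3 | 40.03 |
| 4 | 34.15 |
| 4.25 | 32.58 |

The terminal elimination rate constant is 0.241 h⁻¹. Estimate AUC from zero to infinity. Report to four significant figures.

AUC = 240.7 mcg/mL·h

Trapezoidal AUC_0→4.25:
  [0→3]: (0.00+40.03)/2 × 3 = 60.045
  [3→4]: (40.03+34.15)/2 × 1 = 37.09
  [4→4.25]: (34.15+32.58)/2 × 0.25 = 8.34125
  Sum = 105.47625 mcg/mL·h
Extrapolated tail: C_last / k_e = 32.58 / 0.241 = 135.187
AUC_0→∞ = 105.47625 + 135.187 = 240.66325 mcg/mL·h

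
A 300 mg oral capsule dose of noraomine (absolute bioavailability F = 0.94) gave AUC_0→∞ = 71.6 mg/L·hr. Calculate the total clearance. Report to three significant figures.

CL = 3.94 L/hr

CL = F × Dose / AUC_0→∞
   = 0.94 × 300 / 71.6 = 3.93855 L/hr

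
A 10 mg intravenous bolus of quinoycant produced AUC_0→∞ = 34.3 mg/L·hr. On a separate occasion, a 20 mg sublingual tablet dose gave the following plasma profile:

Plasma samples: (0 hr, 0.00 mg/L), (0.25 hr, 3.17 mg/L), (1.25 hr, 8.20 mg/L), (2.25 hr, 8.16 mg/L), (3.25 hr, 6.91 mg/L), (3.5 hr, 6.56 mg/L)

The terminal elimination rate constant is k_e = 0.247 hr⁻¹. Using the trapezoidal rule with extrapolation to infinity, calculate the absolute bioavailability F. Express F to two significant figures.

Trapezoidal AUC_0→3.5 (sublingual tablet):
  [0→0.25]: (0.00+3.17)/2 × 0.25 = 0.39625
  [0.25→1.25]: (3.17+8.20)/2 × 1 = 5.685
  [1.25→2.25]: (8.20+8.16)/2 × 1 = 8.18
  [2.25→3.25]: (8.16+6.91)/2 × 1 = 7.535
  [3.25→3.5]: (6.91+6.56)/2 × 0.25 = 1.68375
  Sum = 23.48 mg/L·hr
Tail: C_last/k_e = 6.56/0.247 = 26.559
AUC_0→∞ (sublingual tablet) = 23.48 + 26.559 = 50.039 mg/L·hr
F = (AUC_ev/D_ev)/(AUC_iv/D_iv) = (50.039/20)/(34.3/10) = 2.50195/3.43 = 0.7294

F = 0.73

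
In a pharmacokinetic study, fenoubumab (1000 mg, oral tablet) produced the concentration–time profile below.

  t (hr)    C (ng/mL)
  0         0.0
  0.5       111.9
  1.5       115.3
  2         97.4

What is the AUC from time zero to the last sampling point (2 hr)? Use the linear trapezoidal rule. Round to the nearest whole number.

AUC = 195 ng/mL·hr

Trapezoidal AUC_0→2:
  [0→0.5]: (0.0+111.9)/2 × 0.5 = 27.975
  [0.5→1.5]: (111.9+115.3)/2 × 1 = 113.6
  [1.5→2]: (115.3+97.4)/2 × 0.5 = 53.175
  Sum = 194.75 ng/mL·hr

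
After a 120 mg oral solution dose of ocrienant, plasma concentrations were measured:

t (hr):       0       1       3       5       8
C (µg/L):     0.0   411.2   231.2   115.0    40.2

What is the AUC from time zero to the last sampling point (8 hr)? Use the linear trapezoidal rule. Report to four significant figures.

AUC = 1427 µg/L·hr

Trapezoidal AUC_0→8:
  [0→1]: (0.0+411.2)/2 × 1 = 205.6
  [1→3]: (411.2+231.2)/2 × 2 = 642.4
  [3→5]: (231.2+115.0)/2 × 2 = 346.2
  [5→8]: (115.0+40.2)/2 × 3 = 232.8
  Sum = 1427.0 µg/L·hr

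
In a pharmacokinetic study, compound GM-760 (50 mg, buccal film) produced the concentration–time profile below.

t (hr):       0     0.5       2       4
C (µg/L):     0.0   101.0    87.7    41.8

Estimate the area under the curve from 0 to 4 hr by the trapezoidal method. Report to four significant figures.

Trapezoidal AUC_0→4:
  [0→0.5]: (0.0+101.0)/2 × 0.5 = 25.25
  [0.5→2]: (101.0+87.7)/2 × 1.5 = 141.525
  [2→4]: (87.7+41.8)/2 × 2 = 129.5
  Sum = 296.275 µg/L·hr

AUC = 296.3 µg/L·hr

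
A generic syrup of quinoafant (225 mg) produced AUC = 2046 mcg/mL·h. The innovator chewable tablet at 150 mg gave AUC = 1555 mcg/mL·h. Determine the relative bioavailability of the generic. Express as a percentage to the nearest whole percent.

F_rel = 88%

F_rel = (AUC_test/D_test) / (AUC_ref/D_ref)
      = (2046/225) / (1555/150)
      = 9.09333 / 10.3667 = 0.8772 = 87.72%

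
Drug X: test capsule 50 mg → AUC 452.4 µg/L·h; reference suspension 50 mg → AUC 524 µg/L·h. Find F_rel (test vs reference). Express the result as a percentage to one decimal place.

F_rel = 86.3%

F_rel = (AUC_test/D_test) / (AUC_ref/D_ref)
      = (452.4/50) / (524/50)
      = 9.048 / 10.48 = 0.8634 = 86.34%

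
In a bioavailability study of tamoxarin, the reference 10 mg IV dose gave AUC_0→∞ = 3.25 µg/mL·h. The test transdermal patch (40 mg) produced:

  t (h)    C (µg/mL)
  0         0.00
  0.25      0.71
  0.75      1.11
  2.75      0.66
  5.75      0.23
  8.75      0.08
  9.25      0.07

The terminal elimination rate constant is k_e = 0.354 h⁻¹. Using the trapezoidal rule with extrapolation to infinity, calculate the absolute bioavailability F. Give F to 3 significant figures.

F = 0.335

Trapezoidal AUC_0→9.25 (transdermal patch):
  [0→0.25]: (0.00+0.71)/2 × 0.25 = 0.08875
  [0.25→0.75]: (0.71+1.11)/2 × 0.5 = 0.455
  [0.75→2.75]: (1.11+0.66)/2 × 2 = 1.77
  [2.75→5.75]: (0.66+0.23)/2 × 3 = 1.335
  [5.75→8.75]: (0.23+0.08)/2 × 3 = 0.465
  [8.75→9.25]: (0.08+0.07)/2 × 0.5 = 0.0375
  Sum = 4.15125 µg/mL·h
Tail: C_last/k_e = 0.07/0.354 = 0.198
AUC_0→∞ (transdermal patch) = 4.15125 + 0.198 = 4.34925 µg/mL·h
F = (AUC_ev/D_ev)/(AUC_iv/D_iv) = (4.34925/40)/(3.25/10) = 0.10873125/0.325 = 0.3346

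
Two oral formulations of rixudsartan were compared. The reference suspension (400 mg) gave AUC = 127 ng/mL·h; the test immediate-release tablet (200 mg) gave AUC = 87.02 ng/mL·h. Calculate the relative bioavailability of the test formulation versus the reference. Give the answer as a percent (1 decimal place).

F_rel = (AUC_test/D_test) / (AUC_ref/D_ref)
      = (87.02/200) / (127/400)
      = 0.4351 / 0.3175 = 1.3704 = 137.04%

F_rel = 137.0%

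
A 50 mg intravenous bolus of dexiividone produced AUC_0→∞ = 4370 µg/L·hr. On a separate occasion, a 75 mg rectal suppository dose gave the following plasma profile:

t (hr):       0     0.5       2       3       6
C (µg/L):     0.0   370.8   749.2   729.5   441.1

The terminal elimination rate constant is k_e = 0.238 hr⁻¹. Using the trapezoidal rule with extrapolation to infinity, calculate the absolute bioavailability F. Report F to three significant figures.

Trapezoidal AUC_0→6 (rectal suppository):
  [0→0.5]: (0.0+370.8)/2 × 0.5 = 92.7
  [0.5→2]: (370.8+749.2)/2 × 1.5 = 840.0
  [2→3]: (749.2+729.5)/2 × 1 = 739.35
  [3→6]: (729.5+441.1)/2 × 3 = 1755.9
  Sum = 3427.95 µg/L·hr
Tail: C_last/k_e = 441.1/0.238 = 1853.361
AUC_0→∞ (rectal suppository) = 3427.95 + 1853.361 = 5281.311 µg/L·hr
F = (AUC_ev/D_ev)/(AUC_iv/D_iv) = (5281.311/75)/(4370/50) = 70.41748/87.4 = 0.8057

F = 0.806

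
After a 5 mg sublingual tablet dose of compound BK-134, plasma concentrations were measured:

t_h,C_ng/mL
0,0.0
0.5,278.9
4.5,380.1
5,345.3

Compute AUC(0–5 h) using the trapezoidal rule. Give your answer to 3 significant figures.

Trapezoidal AUC_0→5:
  [0→0.5]: (0.0+278.9)/2 × 0.5 = 69.725
  [0.5→4.5]: (278.9+380.1)/2 × 4 = 1318.0
  [4.5→5]: (380.1+345.3)/2 × 0.5 = 181.35
  Sum = 1569.075 ng/mL·h

AUC = 1570 ng/mL·h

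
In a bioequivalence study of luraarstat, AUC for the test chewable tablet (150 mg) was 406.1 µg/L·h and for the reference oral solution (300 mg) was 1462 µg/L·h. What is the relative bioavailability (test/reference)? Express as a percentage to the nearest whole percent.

F_rel = 56%

F_rel = (AUC_test/D_test) / (AUC_ref/D_ref)
      = (406.1/150) / (1462/300)
      = 2.70733 / 4.87333 = 0.5555 = 55.55%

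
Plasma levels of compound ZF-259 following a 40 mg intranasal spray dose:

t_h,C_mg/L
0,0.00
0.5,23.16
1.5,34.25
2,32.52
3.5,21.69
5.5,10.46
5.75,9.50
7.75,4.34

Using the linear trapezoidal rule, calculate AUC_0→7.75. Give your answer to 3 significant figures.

Trapezoidal AUC_0→7.75:
  [0→0.5]: (0.00+23.16)/2 × 0.5 = 5.79
  [0.5→1.5]: (23.16+34.25)/2 × 1 = 28.705
  [1.5→2]: (34.25+32.52)/2 × 0.5 = 16.6925
  [2→3.5]: (32.52+21.69)/2 × 1.5 = 40.6575
  [3.5→5.5]: (21.69+10.46)/2 × 2 = 32.15
  [5.5→5.75]: (10.46+9.50)/2 × 0.25 = 2.495
  [5.75→7.75]: (9.50+4.34)/2 × 2 = 13.84
  Sum = 140.33 mg/L·h

AUC = 140 mg/L·h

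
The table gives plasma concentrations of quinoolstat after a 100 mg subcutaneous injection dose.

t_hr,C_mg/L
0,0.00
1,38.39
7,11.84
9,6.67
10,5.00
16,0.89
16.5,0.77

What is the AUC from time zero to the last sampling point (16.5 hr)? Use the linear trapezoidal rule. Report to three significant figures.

AUC = 212 mg/L·hr

Trapezoidal AUC_0→16.5:
  [0→1]: (0.00+38.39)/2 × 1 = 19.195
  [1→7]: (38.39+11.84)/2 × 6 = 150.69
  [7→9]: (11.84+6.67)/2 × 2 = 18.51
  [9→10]: (6.67+5.00)/2 × 1 = 5.835
  [10→16]: (5.00+0.89)/2 × 6 = 17.67
  [16→16.5]: (0.89+0.77)/2 × 0.5 = 0.415
  Sum = 212.315 mg/L·hr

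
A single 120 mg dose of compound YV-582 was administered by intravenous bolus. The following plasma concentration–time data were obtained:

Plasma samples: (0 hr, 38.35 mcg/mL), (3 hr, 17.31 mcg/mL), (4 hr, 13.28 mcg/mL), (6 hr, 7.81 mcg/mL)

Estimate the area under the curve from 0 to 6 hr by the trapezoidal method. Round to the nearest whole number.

AUC = 120 mcg/mL·hr

Trapezoidal AUC_0→6:
  [0→3]: (38.35+17.31)/2 × 3 = 83.49
  [3→4]: (17.31+13.28)/2 × 1 = 15.295
  [4→6]: (13.28+7.81)/2 × 2 = 21.09
  Sum = 119.875 mcg/mL·hr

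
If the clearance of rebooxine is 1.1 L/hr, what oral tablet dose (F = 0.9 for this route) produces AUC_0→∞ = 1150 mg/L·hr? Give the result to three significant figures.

Dose = 1410 mg

Dose = CL × AUC_0→∞ / F
     = 1.1 × 1150 / 0.9 = 1405.56 mg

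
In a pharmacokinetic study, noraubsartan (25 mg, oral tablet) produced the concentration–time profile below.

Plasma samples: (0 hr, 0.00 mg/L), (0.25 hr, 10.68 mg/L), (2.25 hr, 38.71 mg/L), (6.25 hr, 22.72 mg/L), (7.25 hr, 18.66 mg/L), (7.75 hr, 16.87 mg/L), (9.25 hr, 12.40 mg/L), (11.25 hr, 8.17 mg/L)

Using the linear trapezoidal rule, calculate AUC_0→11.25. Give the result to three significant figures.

Trapezoidal AUC_0→11.25:
  [0→0.25]: (0.00+10.68)/2 × 0.25 = 1.335
  [0.25→2.25]: (10.68+38.71)/2 × 2 = 49.39
  [2.25→6.25]: (38.71+22.72)/2 × 4 = 122.86
  [6.25→7.25]: (22.72+18.66)/2 × 1 = 20.69
  [7.25→7.75]: (18.66+16.87)/2 × 0.5 = 8.8825
  [7.75→9.25]: (16.87+12.40)/2 × 1.5 = 21.9525
  [9.25→11.25]: (12.40+8.17)/2 × 2 = 20.57
  Sum = 245.68 mg/L·hr

AUC = 246 mg/L·hr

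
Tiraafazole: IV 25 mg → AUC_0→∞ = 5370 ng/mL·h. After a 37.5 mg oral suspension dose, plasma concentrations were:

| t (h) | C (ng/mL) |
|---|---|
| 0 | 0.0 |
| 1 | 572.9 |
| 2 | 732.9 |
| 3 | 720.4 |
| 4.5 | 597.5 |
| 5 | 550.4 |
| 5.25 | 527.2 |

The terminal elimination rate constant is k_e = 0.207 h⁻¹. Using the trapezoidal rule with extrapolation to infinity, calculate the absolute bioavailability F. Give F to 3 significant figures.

F = 0.698

Trapezoidal AUC_0→5.25 (oral suspension):
  [0→1]: (0.0+572.9)/2 × 1 = 286.45
  [1→2]: (572.9+732.9)/2 × 1 = 652.9
  [2→3]: (732.9+720.4)/2 × 1 = 726.65
  [3→4.5]: (720.4+597.5)/2 × 1.5 = 988.425
  [4.5→5]: (597.5+550.4)/2 × 0.5 = 286.975
  [5→5.25]: (550.4+527.2)/2 × 0.25 = 134.7
  Sum = 3076.1 ng/mL·h
Tail: C_last/k_e = 527.2/0.207 = 2546.860
AUC_0→∞ (oral suspension) = 3076.1 + 2546.860 = 5622.96 ng/mL·h
F = (AUC_ev/D_ev)/(AUC_iv/D_iv) = (5622.96/37.5)/(5370/25) = 149.9456/214.8 = 0.6981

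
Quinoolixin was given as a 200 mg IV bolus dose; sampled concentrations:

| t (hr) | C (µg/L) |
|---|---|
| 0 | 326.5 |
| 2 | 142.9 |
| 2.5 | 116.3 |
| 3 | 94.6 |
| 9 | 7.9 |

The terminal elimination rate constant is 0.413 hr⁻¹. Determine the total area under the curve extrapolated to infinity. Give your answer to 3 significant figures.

AUC = 914 µg/L·hr

Trapezoidal AUC_0→9:
  [0→2]: (326.5+142.9)/2 × 2 = 469.4
  [2→2.5]: (142.9+116.3)/2 × 0.5 = 64.8
  [2.5→3]: (116.3+94.6)/2 × 0.5 = 52.725
  [3→9]: (94.6+7.9)/2 × 6 = 307.5
  Sum = 894.425 µg/L·hr
Extrapolated tail: C_last / k_e = 7.9 / 0.413 = 19.128
AUC_0→∞ = 894.425 + 19.128 = 913.553 µg/L·hr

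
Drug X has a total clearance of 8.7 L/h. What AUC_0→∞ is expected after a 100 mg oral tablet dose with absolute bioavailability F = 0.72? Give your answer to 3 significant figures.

AUC_0→∞ = F × Dose / CL
        = 0.72 × 100 / 8.7 = 8.27586 mg/L·h

AUC = 8.28 mg/L·h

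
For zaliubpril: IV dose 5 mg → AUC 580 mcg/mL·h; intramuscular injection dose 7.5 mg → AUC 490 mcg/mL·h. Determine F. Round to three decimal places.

F = 0.563

F = (AUC_ev / D_ev) / (AUC_iv / D_iv)
  = (490/7.5) / (580/5)
  = 65.3333 / 116 = 0.5632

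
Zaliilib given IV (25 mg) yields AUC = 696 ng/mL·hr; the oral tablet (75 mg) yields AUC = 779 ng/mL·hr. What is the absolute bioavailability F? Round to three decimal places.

F = (AUC_ev / D_ev) / (AUC_iv / D_iv)
  = (779/75) / (696/25)
  = 10.3867 / 27.84 = 0.3731

F = 0.373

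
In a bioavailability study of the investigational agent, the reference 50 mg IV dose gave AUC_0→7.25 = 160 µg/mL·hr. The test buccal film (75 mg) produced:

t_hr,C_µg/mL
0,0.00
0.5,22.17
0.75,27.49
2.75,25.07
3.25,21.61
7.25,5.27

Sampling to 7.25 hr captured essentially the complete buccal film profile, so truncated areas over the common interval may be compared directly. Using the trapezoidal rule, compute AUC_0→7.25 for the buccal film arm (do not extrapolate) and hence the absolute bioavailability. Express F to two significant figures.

Trapezoidal AUC_0→7.25 (buccal film):
  [0→0.5]: (0.00+22.17)/2 × 0.5 = 5.5425
  [0.5→0.75]: (22.17+27.49)/2 × 0.25 = 6.2075
  [0.75→2.75]: (27.49+25.07)/2 × 2 = 52.56
  [2.75→3.25]: (25.07+21.61)/2 × 0.5 = 11.67
  [3.25→7.25]: (21.61+5.27)/2 × 4 = 53.76
  Sum = 129.74 µg/mL·hr
F = (AUC_ev/D_ev)/(AUC_iv/D_iv) = (129.74/75)/(160/50) = 1.72987/3.2 = 0.5406

F = 0.54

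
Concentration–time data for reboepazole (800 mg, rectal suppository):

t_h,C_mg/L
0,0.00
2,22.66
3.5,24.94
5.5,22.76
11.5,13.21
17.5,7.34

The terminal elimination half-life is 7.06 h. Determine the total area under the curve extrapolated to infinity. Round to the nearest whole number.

Trapezoidal AUC_0→17.5:
  [0→2]: (0.00+22.66)/2 × 2 = 22.66
  [2→3.5]: (22.66+24.94)/2 × 1.5 = 35.7
  [3.5→5.5]: (24.94+22.76)/2 × 2 = 47.7
  [5.5→11.5]: (22.76+13.21)/2 × 6 = 107.91
  [11.5→17.5]: (13.21+7.34)/2 × 6 = 61.65
  Sum = 275.62 mg/L·h
k_e = ln2 / t½ = 0.693147 / 7.06 = 0.0982 h^-1
Extrapolated tail: C_last / k_e = 7.34 / 0.0982 = 74.745
AUC_0→∞ = 275.62 + 74.745 = 350.365 mg/L·h

AUC = 350 mg/L·h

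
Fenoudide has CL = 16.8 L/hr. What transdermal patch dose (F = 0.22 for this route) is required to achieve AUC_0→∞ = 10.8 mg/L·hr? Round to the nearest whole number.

Dose = 825 mg

Dose = CL × AUC_0→∞ / F
     = 16.8 × 10.8 / 0.22 = 824.727 mg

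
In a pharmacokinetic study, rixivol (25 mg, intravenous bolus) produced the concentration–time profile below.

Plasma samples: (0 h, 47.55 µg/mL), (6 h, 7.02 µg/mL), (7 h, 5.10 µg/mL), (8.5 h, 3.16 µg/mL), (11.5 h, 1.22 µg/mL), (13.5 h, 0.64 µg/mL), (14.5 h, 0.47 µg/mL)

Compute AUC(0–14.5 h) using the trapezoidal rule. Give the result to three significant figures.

Trapezoidal AUC_0→14.5:
  [0→6]: (47.55+7.02)/2 × 6 = 163.71
  [6→7]: (7.02+5.10)/2 × 1 = 6.06
  [7→8.5]: (5.10+3.16)/2 × 1.5 = 6.195
  [8.5→11.5]: (3.16+1.22)/2 × 3 = 6.57
  [11.5→13.5]: (1.22+0.64)/2 × 2 = 1.86
  [13.5→14.5]: (0.64+0.47)/2 × 1 = 0.555
  Sum = 184.95 µg/mL·h

AUC = 185 µg/mL·h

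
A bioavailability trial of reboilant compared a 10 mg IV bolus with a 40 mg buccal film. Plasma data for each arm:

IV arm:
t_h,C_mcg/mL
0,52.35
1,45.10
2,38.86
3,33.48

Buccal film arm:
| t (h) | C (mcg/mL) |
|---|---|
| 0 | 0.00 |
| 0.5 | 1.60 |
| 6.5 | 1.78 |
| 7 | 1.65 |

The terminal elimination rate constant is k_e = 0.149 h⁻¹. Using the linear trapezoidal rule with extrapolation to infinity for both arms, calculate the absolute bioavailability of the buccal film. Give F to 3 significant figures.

F = 0.0160

Trapezoidal AUC_0→3 (IV):
  [0→1]: (52.35+45.10)/2 × 1 = 48.725
  [1→2]: (45.10+38.86)/2 × 1 = 41.98
  [2→3]: (38.86+33.48)/2 × 1 = 36.17
  Sum = 126.875 mcg/mL·h
IV tail: 33.48/0.149 = 224.698; AUC_iv,0→∞ = 126.875 + 224.698 = 351.573 mcg/mL·h
Trapezoidal AUC_0→7 (buccal film):
  [0→0.5]: (0.00+1.60)/2 × 0.5 = 0.4
  [0.5→6.5]: (1.60+1.78)/2 × 6 = 10.14
  [6.5→7]: (1.78+1.65)/2 × 0.5 = 0.8575
  Sum = 11.3975 mcg/mL·h
buccal film tail: 1.65/0.149 = 11.074; AUC_ev,0→∞ = 11.3975 + 11.074 = 22.4715 mcg/mL·h
F = (AUC_ev/D_ev)/(AUC_iv/D_iv) = (22.4715/40)/(351.573/10) = 0.5617875/35.1573 = 0.0160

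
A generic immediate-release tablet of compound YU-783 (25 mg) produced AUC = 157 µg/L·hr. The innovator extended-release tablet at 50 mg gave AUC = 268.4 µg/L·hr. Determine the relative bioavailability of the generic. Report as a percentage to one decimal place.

F_rel = 117.0%

F_rel = (AUC_test/D_test) / (AUC_ref/D_ref)
      = (157/25) / (268.4/50)
      = 6.28 / 5.368 = 1.1699 = 116.99%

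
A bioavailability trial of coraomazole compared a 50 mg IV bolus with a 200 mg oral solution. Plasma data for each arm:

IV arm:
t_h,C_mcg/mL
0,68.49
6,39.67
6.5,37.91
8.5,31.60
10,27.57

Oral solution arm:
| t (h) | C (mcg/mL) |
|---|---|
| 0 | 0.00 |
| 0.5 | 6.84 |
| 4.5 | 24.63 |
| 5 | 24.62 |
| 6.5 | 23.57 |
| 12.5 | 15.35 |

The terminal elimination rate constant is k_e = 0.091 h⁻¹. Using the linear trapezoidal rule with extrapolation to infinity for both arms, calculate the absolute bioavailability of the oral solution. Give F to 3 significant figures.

Trapezoidal AUC_0→10 (IV):
  [0→6]: (68.49+39.67)/2 × 6 = 324.48
  [6→6.5]: (39.67+37.91)/2 × 0.5 = 19.395
  [6.5→8.5]: (37.91+31.60)/2 × 2 = 69.51
  [8.5→10]: (31.60+27.57)/2 × 1.5 = 44.3775
  Sum = 457.7625 mcg/mL·h
IV tail: 27.57/0.091 = 302.967; AUC_iv,0→∞ = 457.7625 + 302.967 = 760.7295 mcg/mL·h
Trapezoidal AUC_0→12.5 (oral solution):
  [0→0.5]: (0.00+6.84)/2 × 0.5 = 1.71
  [0.5→4.5]: (6.84+24.63)/2 × 4 = 62.94
  [4.5→5]: (24.63+24.62)/2 × 0.5 = 12.3125
  [5→6.5]: (24.62+23.57)/2 × 1.5 = 36.1425
  [6.5→12.5]: (23.57+15.35)/2 × 6 = 116.76
  Sum = 229.865 mcg/mL·h
oral solution tail: 15.35/0.091 = 168.681; AUC_ev,0→∞ = 229.865 + 168.681 = 398.546 mcg/mL·h
F = (AUC_ev/D_ev)/(AUC_iv/D_iv) = (398.546/200)/(760.7295/50) = 1.99273/15.21459 = 0.1310

F = 0.131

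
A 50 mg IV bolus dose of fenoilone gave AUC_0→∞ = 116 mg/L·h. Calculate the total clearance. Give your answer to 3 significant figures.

CL = Dose_iv / AUC_0→∞
   = 50 / 116 = 0.431034 L/h

CL = 0.431 L/h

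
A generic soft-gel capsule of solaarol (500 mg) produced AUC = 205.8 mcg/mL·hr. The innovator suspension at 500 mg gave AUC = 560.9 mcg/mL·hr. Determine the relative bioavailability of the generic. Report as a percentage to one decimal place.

F_rel = (AUC_test/D_test) / (AUC_ref/D_ref)
      = (205.8/500) / (560.9/500)
      = 0.4116 / 1.1218 = 0.3669 = 36.69%

F_rel = 36.7%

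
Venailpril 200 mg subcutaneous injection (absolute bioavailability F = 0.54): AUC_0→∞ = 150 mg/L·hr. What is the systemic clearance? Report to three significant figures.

CL = 0.720 L/hr

CL = F × Dose / AUC_0→∞
   = 0.54 × 200 / 150 = 0.72 L/hr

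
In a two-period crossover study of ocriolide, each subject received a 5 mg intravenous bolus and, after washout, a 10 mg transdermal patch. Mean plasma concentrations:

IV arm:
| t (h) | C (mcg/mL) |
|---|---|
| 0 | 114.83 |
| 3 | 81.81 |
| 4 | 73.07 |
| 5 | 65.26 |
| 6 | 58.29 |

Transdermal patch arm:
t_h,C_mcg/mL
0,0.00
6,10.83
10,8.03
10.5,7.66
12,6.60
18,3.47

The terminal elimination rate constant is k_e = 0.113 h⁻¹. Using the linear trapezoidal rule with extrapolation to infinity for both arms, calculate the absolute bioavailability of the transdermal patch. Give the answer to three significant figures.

Trapezoidal AUC_0→6 (IV):
  [0→3]: (114.83+81.81)/2 × 3 = 294.96
  [3→4]: (81.81+73.07)/2 × 1 = 77.44
  [4→5]: (73.07+65.26)/2 × 1 = 69.165
  [5→6]: (65.26+58.29)/2 × 1 = 61.775
  Sum = 503.34 mcg/mL·h
IV tail: 58.29/0.113 = 515.841; AUC_iv,0→∞ = 503.34 + 515.841 = 1019.181 mcg/mL·h
Trapezoidal AUC_0→18 (transdermal patch):
  [0→6]: (0.00+10.83)/2 × 6 = 32.49
  [6→10]: (10.83+8.03)/2 × 4 = 37.72
  [10→10.5]: (8.03+7.66)/2 × 0.5 = 3.9225
  [10.5→12]: (7.66+6.60)/2 × 1.5 = 10.695
  [12→18]: (6.60+3.47)/2 × 6 = 30.21
  Sum = 115.0375 mcg/mL·h
transdermal patch tail: 3.47/0.113 = 30.708; AUC_ev,0→∞ = 115.0375 + 30.708 = 145.7455 mcg/mL·h
F = (AUC_ev/D_ev)/(AUC_iv/D_iv) = (145.7455/10)/(1019.181/5) = 14.57455/203.8362 = 0.0715

F = 0.0715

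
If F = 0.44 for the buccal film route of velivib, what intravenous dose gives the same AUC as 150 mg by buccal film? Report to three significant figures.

Systemic exposure from an extravascular dose = F × D_ev, so the equivalent IV dose is F × D_ev.
D_iv = F × D_ev = 0.44 × 150 = 66 mg

D_iv = 66.0 mg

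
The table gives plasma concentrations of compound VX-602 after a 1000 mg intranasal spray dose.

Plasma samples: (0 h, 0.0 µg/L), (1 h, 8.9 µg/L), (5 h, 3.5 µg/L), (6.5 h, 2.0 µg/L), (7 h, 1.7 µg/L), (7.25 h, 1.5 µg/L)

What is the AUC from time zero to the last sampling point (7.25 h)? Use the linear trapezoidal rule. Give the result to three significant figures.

AUC = 34.7 µg/L·h

Trapezoidal AUC_0→7.25:
  [0→1]: (0.0+8.9)/2 × 1 = 4.45
  [1→5]: (8.9+3.5)/2 × 4 = 24.8
  [5→6.5]: (3.5+2.0)/2 × 1.5 = 4.125
  [6.5→7]: (2.0+1.7)/2 × 0.5 = 0.925
  [7→7.25]: (1.7+1.5)/2 × 0.25 = 0.4
  Sum = 34.7 µg/L·h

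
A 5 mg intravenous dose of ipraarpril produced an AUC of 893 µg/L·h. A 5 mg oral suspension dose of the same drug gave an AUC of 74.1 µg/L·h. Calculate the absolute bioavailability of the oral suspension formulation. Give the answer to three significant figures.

F = 0.0830

F = (AUC_ev / D_ev) / (AUC_iv / D_iv)
  = (74.1/5) / (893/5)
  = 14.82 / 178.6 = 0.0830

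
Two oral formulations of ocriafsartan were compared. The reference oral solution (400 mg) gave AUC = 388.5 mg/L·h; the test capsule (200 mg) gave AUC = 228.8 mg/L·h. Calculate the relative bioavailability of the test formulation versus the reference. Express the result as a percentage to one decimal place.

F_rel = (AUC_test/D_test) / (AUC_ref/D_ref)
      = (228.8/200) / (388.5/400)
      = 1.144 / 0.97125 = 1.1779 = 117.79%

F_rel = 117.8%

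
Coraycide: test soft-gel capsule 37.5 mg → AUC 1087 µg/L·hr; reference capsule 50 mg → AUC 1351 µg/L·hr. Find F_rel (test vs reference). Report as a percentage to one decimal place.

F_rel = (AUC_test/D_test) / (AUC_ref/D_ref)
      = (1087/37.5) / (1351/50)
      = 28.9867 / 27.02 = 1.0728 = 107.28%

F_rel = 107.3%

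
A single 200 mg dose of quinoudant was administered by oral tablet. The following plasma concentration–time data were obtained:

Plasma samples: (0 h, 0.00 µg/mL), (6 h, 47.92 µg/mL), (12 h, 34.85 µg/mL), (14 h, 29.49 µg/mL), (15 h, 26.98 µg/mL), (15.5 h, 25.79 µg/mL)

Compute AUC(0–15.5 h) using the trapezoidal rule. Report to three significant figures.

AUC = 498 µg/mL·h

Trapezoidal AUC_0→15.5:
  [0→6]: (0.00+47.92)/2 × 6 = 143.76
  [6→12]: (47.92+34.85)/2 × 6 = 248.31
  [12→14]: (34.85+29.49)/2 × 2 = 64.34
  [14→15]: (29.49+26.98)/2 × 1 = 28.235
  [15→15.5]: (26.98+25.79)/2 × 0.5 = 13.1925
  Sum = 497.8375 µg/mL·h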